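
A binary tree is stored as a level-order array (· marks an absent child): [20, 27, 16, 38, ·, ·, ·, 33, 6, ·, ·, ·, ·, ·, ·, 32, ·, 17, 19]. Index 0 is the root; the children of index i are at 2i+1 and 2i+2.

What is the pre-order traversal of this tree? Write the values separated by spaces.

Pre-order visits the node, then its left subtree, then its right subtree.
Visit 20.
At 20: go left to 27.
  Visit 27.
  At 27: go left to 38.
    Visit 38.
    At 38: go left to 33.
      Visit 33.
      At 33: go left to 32.
        32 is a leaf — visit 32.
      At 33: no right child.
    At 38: go right to 6.
      Visit 6.
      At 6: go left to 17.
        17 is a leaf — visit 17.
      At 6: go right to 19.
        19 is a leaf — visit 19.
  At 27: no right child.
At 20: go right to 16.
  16 is a leaf — visit 16.

20 27 38 33 32 6 17 19 16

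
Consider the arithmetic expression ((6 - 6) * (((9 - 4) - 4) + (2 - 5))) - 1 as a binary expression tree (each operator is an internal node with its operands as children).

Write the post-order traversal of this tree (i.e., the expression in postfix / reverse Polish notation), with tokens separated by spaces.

Post-order on an expression tree gives postfix notation: for each operator, emit left operand, right operand, then the operator.

6 6 - 9 4 - 4 - 2 5 - + * 1 -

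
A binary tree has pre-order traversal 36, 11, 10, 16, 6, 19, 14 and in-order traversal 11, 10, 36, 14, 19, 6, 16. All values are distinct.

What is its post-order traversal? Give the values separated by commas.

10, 11, 14, 19, 6, 16, 36

The first element of pre-order is the root; it splits in-order into left and right subtrees.
Root 36: left subtree has 2 nodes {11, 10}, right has 4 {14, 19, 6, 16}.
  Root 11: left subtree has 0 nodes { }, right has 1 {10}.
  Root 16: left subtree has 3 nodes {14, 19, 6}, right has 0 { }.
    Root 6: left subtree has 2 nodes {14, 19}, right has 0 { }.
      Root 19: left subtree has 1 node {14}, right has 0 { }.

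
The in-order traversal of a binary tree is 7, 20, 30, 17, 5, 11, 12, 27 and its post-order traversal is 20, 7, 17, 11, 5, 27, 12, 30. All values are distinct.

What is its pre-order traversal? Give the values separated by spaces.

30 7 20 12 5 17 11 27

The last element of post-order is the root; it splits in-order into left and right subtrees.
Root 30: left subtree has 2 nodes {7, 20}, right has 5 {17, 5, 11, 12, 27}.
  Root 7: left subtree has 0 nodes { }, right has 1 {20}.
  Root 12: left subtree has 3 nodes {17, 5, 11}, right has 1 {27}.
    Root 5: left subtree has 1 node {17}, right has 1 {11}.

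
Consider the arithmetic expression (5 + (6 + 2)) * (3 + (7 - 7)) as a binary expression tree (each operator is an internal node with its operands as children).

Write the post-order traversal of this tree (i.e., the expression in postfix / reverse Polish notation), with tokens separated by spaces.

Post-order on an expression tree gives postfix notation: for each operator, emit left operand, right operand, then the operator.

5 6 2 + + 3 7 7 - + *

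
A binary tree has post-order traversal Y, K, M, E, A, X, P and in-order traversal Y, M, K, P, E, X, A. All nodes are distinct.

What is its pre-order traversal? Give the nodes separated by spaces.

The last element of post-order is the root; it splits in-order into left and right subtrees.
Root P: left subtree has 3 nodes {Y, M, K}, right has 3 {E, X, A}.
  Root M: left subtree has 1 node {Y}, right has 1 {K}.
  Root X: left subtree has 1 node {E}, right has 1 {A}.

P M Y K X E A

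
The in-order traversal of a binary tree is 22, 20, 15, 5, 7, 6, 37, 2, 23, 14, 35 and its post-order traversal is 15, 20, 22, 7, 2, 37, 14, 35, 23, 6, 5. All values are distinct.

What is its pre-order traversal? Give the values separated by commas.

5, 22, 20, 15, 6, 7, 23, 37, 2, 35, 14

The last element of post-order is the root; it splits in-order into left and right subtrees.
Root 5: left subtree has 3 nodes {22, 20, 15}, right has 7 {7, 6, 37, 2, 23, 14, 35}.
  Root 22: left subtree has 0 nodes { }, right has 2 {20, 15}.
    Root 20: left subtree has 0 nodes { }, right has 1 {15}.
  Root 6: left subtree has 1 node {7}, right has 5 {37, 2, 23, 14, 35}.
    Root 23: left subtree has 2 nodes {37, 2}, right has 2 {14, 35}.
      Root 37: left subtree has 0 nodes { }, right has 1 {2}.
      Root 35: left subtree has 1 node {14}, right has 0 { }.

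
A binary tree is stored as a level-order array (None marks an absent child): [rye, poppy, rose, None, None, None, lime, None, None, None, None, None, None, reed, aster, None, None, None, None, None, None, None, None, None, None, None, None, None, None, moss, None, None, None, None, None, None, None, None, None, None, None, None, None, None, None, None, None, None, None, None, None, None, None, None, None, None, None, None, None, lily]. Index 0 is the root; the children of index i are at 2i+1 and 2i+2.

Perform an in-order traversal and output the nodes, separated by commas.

poppy, rye, rose, reed, lime, lily, moss, aster

In-order visits the left subtree, then the node, then the right subtree.
At rye: go left to poppy.
  poppy is a leaf — visit poppy.
Visit rye.
At rye: go right to rose.
  At rose: no left child.
  Visit rose.
  At rose: go right to lime.
    At lime: go left to reed.
      reed is a leaf — visit reed.
    Visit lime.
    At lime: go right to aster.
      At aster: go left to moss.
        At moss: go left to lily.
          lily is a leaf — visit lily.
        Visit moss.
        At moss: no right child.
      Visit aster.
      At aster: no right child.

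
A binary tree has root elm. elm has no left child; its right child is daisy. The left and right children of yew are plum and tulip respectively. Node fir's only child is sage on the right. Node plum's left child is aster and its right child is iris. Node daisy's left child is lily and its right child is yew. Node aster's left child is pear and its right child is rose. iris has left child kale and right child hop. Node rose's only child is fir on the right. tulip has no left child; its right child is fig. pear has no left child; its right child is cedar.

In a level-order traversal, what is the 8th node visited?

iris

Level-order visits nodes level by level from the root, left to right within each level.
Level 0: elm
Level 1: daisy
Level 2: lily, yew
Level 3: plum, tulip
Level 4: aster, iris, fig
Level 5: pear, rose, kale, hop
Level 6: cedar, fir
Level 7: sage
Full level-order sequence: elm, daisy, lily, yew, plum, tulip, aster, iris, fig, pear, rose, kale, hop, cedar, fir, sage.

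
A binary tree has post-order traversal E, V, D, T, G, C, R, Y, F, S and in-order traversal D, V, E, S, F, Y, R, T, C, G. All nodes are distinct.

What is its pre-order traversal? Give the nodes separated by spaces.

S D V E F Y R C T G

The last element of post-order is the root; it splits in-order into left and right subtrees.
Root S: left subtree has 3 nodes {D, V, E}, right has 6 {F, Y, R, T, C, G}.
  Root D: left subtree has 0 nodes { }, right has 2 {V, E}.
    Root V: left subtree has 0 nodes { }, right has 1 {E}.
  Root F: left subtree has 0 nodes { }, right has 5 {Y, R, T, C, G}.
    Root Y: left subtree has 0 nodes { }, right has 4 {R, T, C, G}.
      Root R: left subtree has 0 nodes { }, right has 3 {T, C, G}.
        Root C: left subtree has 1 node {T}, right has 1 {G}.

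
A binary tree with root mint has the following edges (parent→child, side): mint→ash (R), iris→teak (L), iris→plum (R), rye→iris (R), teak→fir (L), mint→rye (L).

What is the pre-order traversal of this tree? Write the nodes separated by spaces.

Pre-order visits the node, then its left subtree, then its right subtree.
Visit mint.
At mint: go left to rye.
  Visit rye.
  At rye: no left child.
  At rye: go right to iris.
    Visit iris.
    At iris: go left to teak.
      Visit teak.
      At teak: go left to fir.
        fir is a leaf — visit fir.
      At teak: no right child.
    At iris: go right to plum.
      plum is a leaf — visit plum.
At mint: go right to ash.
  ash is a leaf — visit ash.

mint rye iris teak fir plum ash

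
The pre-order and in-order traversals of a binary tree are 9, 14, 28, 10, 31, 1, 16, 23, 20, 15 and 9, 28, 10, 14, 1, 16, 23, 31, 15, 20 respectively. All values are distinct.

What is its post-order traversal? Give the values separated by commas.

10, 28, 23, 16, 1, 15, 20, 31, 14, 9

The first element of pre-order is the root; it splits in-order into left and right subtrees.
Root 9: left subtree has 0 nodes { }, right has 9 {28, 10, 14, 1, 16, 23, 31, 15, 20}.
  Root 14: left subtree has 2 nodes {28, 10}, right has 6 {1, 16, 23, 31, 15, 20}.
    Root 28: left subtree has 0 nodes { }, right has 1 {10}.
    Root 31: left subtree has 3 nodes {1, 16, 23}, right has 2 {15, 20}.
      Root 1: left subtree has 0 nodes { }, right has 2 {16, 23}.
        Root 16: left subtree has 0 nodes { }, right has 1 {23}.
      Root 20: left subtree has 1 node {15}, right has 0 { }.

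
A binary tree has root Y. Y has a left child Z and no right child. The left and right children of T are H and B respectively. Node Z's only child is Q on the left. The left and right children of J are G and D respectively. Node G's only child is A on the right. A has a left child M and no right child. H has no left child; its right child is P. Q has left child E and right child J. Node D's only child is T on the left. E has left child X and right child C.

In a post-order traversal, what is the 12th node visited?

J

Post-order visits the left subtree, then the right subtree, then the node.
At Y: go left to Z.
  At Z: go left to Q.
    At Q: go left to E.
      At E: go left to X.
        X is a leaf — visit X.
      At E: go right to C.
        C is a leaf — visit C.
      Visit E.
    At Q: go right to J.
      At J: go left to G.
        At G: no left child.
        At G: go right to A.
          At A: go left to M.
            M is a leaf — visit M.
          At A: no right child.
          Visit A.
        Visit G.
      At J: go right to D.
        At D: go left to T.
          At T: go left to H.
            At H: no left child.
            At H: go right to P.
              P is a leaf — visit P.
            Visit H.
          At T: go right to B.
            B is a leaf — visit B.
          Visit T.
        At D: no right child.
        Visit D.
      Visit J.
    Visit Q.
  At Z: no right child.
  Visit Z.
At Y: no right child.
Visit Y.
Full post-order sequence: X, C, E, M, A, G, P, H, B, T, D, J, Q, Z, Y.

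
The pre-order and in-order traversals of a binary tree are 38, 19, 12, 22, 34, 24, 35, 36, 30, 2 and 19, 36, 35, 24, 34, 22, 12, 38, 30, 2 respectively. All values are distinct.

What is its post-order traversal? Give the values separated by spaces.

The first element of pre-order is the root; it splits in-order into left and right subtrees.
Root 38: left subtree has 7 nodes {19, 36, 35, 24, 34, 22, 12}, right has 2 {30, 2}.
  Root 19: left subtree has 0 nodes { }, right has 6 {36, 35, 24, 34, 22, 12}.
    Root 12: left subtree has 5 nodes {36, 35, 24, 34, 22}, right has 0 { }.
      Root 22: left subtree has 4 nodes {36, 35, 24, 34}, right has 0 { }.
        Root 34: left subtree has 3 nodes {36, 35, 24}, right has 0 { }.
          Root 24: left subtree has 2 nodes {36, 35}, right has 0 { }.
            Root 35: left subtree has 1 node {36}, right has 0 { }.
  Root 30: left subtree has 0 nodes { }, right has 1 {2}.

36 35 24 34 22 12 19 2 30 38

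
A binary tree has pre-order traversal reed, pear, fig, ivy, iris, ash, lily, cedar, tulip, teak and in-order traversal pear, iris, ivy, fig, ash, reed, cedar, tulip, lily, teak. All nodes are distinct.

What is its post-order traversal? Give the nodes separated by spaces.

The first element of pre-order is the root; it splits in-order into left and right subtrees.
Root reed: left subtree has 5 nodes {pear, iris, ivy, fig, ash}, right has 4 {cedar, tulip, lily, teak}.
  Root pear: left subtree has 0 nodes { }, right has 4 {iris, ivy, fig, ash}.
    Root fig: left subtree has 2 nodes {iris, ivy}, right has 1 {ash}.
      Root ivy: left subtree has 1 node {iris}, right has 0 { }.
  Root lily: left subtree has 2 nodes {cedar, tulip}, right has 1 {teak}.
    Root cedar: left subtree has 0 nodes { }, right has 1 {tulip}.

iris ivy ash fig pear tulip cedar teak lily reed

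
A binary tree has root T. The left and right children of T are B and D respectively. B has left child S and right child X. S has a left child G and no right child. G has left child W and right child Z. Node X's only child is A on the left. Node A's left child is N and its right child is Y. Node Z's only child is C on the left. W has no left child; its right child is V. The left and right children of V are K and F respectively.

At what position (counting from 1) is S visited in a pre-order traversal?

Pre-order visits the node, then its left subtree, then its right subtree.
Visit T.
At T: go left to B.
  Visit B.
  At B: go left to S.
    Visit S.
    At S: go left to G.
      Visit G.
      At G: go left to W.
        Visit W.
        At W: no left child.
        At W: go right to V.
          Visit V.
          At V: go left to K.
            K is a leaf — visit K.
          At V: go right to F.
            F is a leaf — visit F.
      At G: go right to Z.
        Visit Z.
        At Z: go left to C.
          C is a leaf — visit C.
        At Z: no right child.
    At S: no right child.
  At B: go right to X.
    Visit X.
    At X: go left to A.
      Visit A.
      At A: go left to N.
        N is a leaf — visit N.
      At A: go right to Y.
        Y is a leaf — visit Y.
    At X: no right child.
At T: go right to D.
  D is a leaf — visit D.
Full pre-order sequence: T, B, S, G, W, V, K, F, Z, C, X, A, N, Y, D.

3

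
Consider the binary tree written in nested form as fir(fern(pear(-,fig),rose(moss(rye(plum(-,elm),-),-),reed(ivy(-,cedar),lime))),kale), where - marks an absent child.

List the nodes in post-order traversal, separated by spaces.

fig pear elm plum rye moss cedar ivy lime reed rose fern kale fir

Post-order visits the left subtree, then the right subtree, then the node.
At fir: go left to fern.
  At fern: go left to pear.
    At pear: no left child.
    At pear: go right to fig.
      fig is a leaf — visit fig.
    Visit pear.
  At fern: go right to rose.
    At rose: go left to moss.
      At moss: go left to rye.
        At rye: go left to plum.
          At plum: no left child.
          At plum: go right to elm.
            elm is a leaf — visit elm.
          Visit plum.
        At rye: no right child.
        Visit rye.
      At moss: no right child.
      Visit moss.
    At rose: go right to reed.
      At reed: go left to ivy.
        At ivy: no left child.
        At ivy: go right to cedar.
          cedar is a leaf — visit cedar.
        Visit ivy.
      At reed: go right to lime.
        lime is a leaf — visit lime.
      Visit reed.
    Visit rose.
  Visit fern.
At fir: go right to kale.
  kale is a leaf — visit kale.
Visit fir.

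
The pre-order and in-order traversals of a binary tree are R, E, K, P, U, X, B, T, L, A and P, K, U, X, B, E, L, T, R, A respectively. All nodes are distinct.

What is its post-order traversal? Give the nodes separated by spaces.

The first element of pre-order is the root; it splits in-order into left and right subtrees.
Root R: left subtree has 8 nodes {P, K, U, X, B, E, L, T}, right has 1 {A}.
  Root E: left subtree has 5 nodes {P, K, U, X, B}, right has 2 {L, T}.
    Root K: left subtree has 1 node {P}, right has 3 {U, X, B}.
      Root U: left subtree has 0 nodes { }, right has 2 {X, B}.
        Root X: left subtree has 0 nodes { }, right has 1 {B}.
    Root T: left subtree has 1 node {L}, right has 0 { }.

P B X U K L T E A R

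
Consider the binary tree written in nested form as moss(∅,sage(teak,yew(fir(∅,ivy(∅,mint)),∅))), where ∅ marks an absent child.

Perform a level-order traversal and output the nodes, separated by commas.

moss, sage, teak, yew, fir, ivy, mint

Level-order visits nodes level by level from the root, left to right within each level.
Level 0: moss
Level 1: sage
Level 2: teak, yew
Level 3: fir
Level 4: ivy
Level 5: mint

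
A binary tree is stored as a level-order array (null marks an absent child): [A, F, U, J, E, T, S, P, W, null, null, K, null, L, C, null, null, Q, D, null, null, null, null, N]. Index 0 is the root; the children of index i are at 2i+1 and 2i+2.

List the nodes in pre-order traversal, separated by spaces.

Pre-order visits the node, then its left subtree, then its right subtree.
Visit A.
At A: go left to F.
  Visit F.
  At F: go left to J.
    Visit J.
    At J: go left to P.
      P is a leaf — visit P.
    At J: go right to W.
      Visit W.
      At W: go left to Q.
        Q is a leaf — visit Q.
      At W: go right to D.
        D is a leaf — visit D.
  At F: go right to E.
    E is a leaf — visit E.
At A: go right to U.
  Visit U.
  At U: go left to T.
    Visit T.
    At T: go left to K.
      Visit K.
      At K: go left to N.
        N is a leaf — visit N.
      At K: no right child.
    At T: no right child.
  At U: go right to S.
    Visit S.
    At S: go left to L.
      L is a leaf — visit L.
    At S: go right to C.
      C is a leaf — visit C.

A F J P W Q D E U T K N S L C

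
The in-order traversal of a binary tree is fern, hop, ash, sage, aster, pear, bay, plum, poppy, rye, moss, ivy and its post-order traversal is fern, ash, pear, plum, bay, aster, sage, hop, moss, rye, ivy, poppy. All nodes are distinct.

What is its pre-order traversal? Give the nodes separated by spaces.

poppy hop fern sage ash aster bay pear plum ivy rye moss

The last element of post-order is the root; it splits in-order into left and right subtrees.
Root poppy: left subtree has 8 nodes {fern, hop, ash, sage, aster, pear, bay, plum}, right has 3 {rye, moss, ivy}.
  Root hop: left subtree has 1 node {fern}, right has 6 {ash, sage, aster, pear, bay, plum}.
    Root sage: left subtree has 1 node {ash}, right has 4 {aster, pear, bay, plum}.
      Root aster: left subtree has 0 nodes { }, right has 3 {pear, bay, plum}.
        Root bay: left subtree has 1 node {pear}, right has 1 {plum}.
  Root ivy: left subtree has 2 nodes {rye, moss}, right has 0 { }.
    Root rye: left subtree has 0 nodes { }, right has 1 {moss}.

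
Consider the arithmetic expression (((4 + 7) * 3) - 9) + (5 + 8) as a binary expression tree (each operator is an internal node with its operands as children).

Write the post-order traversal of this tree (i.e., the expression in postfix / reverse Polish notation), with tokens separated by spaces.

Post-order on an expression tree gives postfix notation: for each operator, emit left operand, right operand, then the operator.

4 7 + 3 * 9 - 5 8 + +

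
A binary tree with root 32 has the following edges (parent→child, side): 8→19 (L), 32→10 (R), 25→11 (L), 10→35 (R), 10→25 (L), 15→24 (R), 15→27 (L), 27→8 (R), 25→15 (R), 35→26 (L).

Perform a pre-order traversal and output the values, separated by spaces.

Pre-order visits the node, then its left subtree, then its right subtree.
Visit 32.
At 32: no left child.
At 32: go right to 10.
  Visit 10.
  At 10: go left to 25.
    Visit 25.
    At 25: go left to 11.
      11 is a leaf — visit 11.
    At 25: go right to 15.
      Visit 15.
      At 15: go left to 27.
        Visit 27.
        At 27: no left child.
        At 27: go right to 8.
          Visit 8.
          At 8: go left to 19.
            19 is a leaf — visit 19.
          At 8: no right child.
      At 15: go right to 24.
        24 is a leaf — visit 24.
  At 10: go right to 35.
    Visit 35.
    At 35: go left to 26.
      26 is a leaf — visit 26.
    At 35: no right child.

32 10 25 11 15 27 8 19 24 35 26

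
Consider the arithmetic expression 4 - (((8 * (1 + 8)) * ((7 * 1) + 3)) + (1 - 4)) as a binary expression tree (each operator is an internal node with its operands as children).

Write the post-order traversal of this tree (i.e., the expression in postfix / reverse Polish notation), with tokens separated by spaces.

Post-order on an expression tree gives postfix notation: for each operator, emit left operand, right operand, then the operator.

4 8 1 8 + * 7 1 * 3 + * 1 4 - + -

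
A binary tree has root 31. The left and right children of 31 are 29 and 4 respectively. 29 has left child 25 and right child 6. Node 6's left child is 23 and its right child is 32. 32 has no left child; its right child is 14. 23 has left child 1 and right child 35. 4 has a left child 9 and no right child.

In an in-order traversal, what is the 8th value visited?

In-order visits the left subtree, then the node, then the right subtree.
At 31: go left to 29.
  At 29: go left to 25.
    25 is a leaf — visit 25.
  Visit 29.
  At 29: go right to 6.
    At 6: go left to 23.
      At 23: go left to 1.
        1 is a leaf — visit 1.
      Visit 23.
      At 23: go right to 35.
        35 is a leaf — visit 35.
    Visit 6.
    At 6: go right to 32.
      At 32: no left child.
      Visit 32.
      At 32: go right to 14.
        14 is a leaf — visit 14.
Visit 31.
At 31: go right to 4.
  At 4: go left to 9.
    9 is a leaf — visit 9.
  Visit 4.
  At 4: no right child.
Full in-order sequence: 25, 29, 1, 23, 35, 6, 32, 14, 31, 9, 4.

14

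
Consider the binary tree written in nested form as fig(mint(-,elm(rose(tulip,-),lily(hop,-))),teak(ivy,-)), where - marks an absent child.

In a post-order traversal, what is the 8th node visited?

Post-order visits the left subtree, then the right subtree, then the node.
At fig: go left to mint.
  At mint: no left child.
  At mint: go right to elm.
    At elm: go left to rose.
      At rose: go left to tulip.
        tulip is a leaf — visit tulip.
      At rose: no right child.
      Visit rose.
    At elm: go right to lily.
      At lily: go left to hop.
        hop is a leaf — visit hop.
      At lily: no right child.
      Visit lily.
    Visit elm.
  Visit mint.
At fig: go right to teak.
  At teak: go left to ivy.
    ivy is a leaf — visit ivy.
  At teak: no right child.
  Visit teak.
Visit fig.
Full post-order sequence: tulip, rose, hop, lily, elm, mint, ivy, teak, fig.

teak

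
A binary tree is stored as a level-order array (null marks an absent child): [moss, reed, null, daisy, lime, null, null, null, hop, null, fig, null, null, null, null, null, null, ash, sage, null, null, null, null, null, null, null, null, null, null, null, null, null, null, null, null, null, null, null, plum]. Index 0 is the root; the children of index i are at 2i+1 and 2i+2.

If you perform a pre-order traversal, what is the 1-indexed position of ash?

5

Pre-order visits the node, then its left subtree, then its right subtree.
Visit moss.
At moss: go left to reed.
  Visit reed.
  At reed: go left to daisy.
    Visit daisy.
    At daisy: no left child.
    At daisy: go right to hop.
      Visit hop.
      At hop: go left to ash.
        ash is a leaf — visit ash.
      At hop: go right to sage.
        Visit sage.
        At sage: no left child.
        At sage: go right to plum.
          plum is a leaf — visit plum.
  At reed: go right to lime.
    Visit lime.
    At lime: no left child.
    At lime: go right to fig.
      fig is a leaf — visit fig.
At moss: no right child.
Full pre-order sequence: moss, reed, daisy, hop, ash, sage, plum, lime, fig.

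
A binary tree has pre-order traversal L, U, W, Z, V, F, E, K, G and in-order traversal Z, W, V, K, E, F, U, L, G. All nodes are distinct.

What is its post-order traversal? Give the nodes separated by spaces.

The first element of pre-order is the root; it splits in-order into left and right subtrees.
Root L: left subtree has 7 nodes {Z, W, V, K, E, F, U}, right has 1 {G}.
  Root U: left subtree has 6 nodes {Z, W, V, K, E, F}, right has 0 { }.
    Root W: left subtree has 1 node {Z}, right has 4 {V, K, E, F}.
      Root V: left subtree has 0 nodes { }, right has 3 {K, E, F}.
        Root F: left subtree has 2 nodes {K, E}, right has 0 { }.
          Root E: left subtree has 1 node {K}, right has 0 { }.

Z K E F V W U G L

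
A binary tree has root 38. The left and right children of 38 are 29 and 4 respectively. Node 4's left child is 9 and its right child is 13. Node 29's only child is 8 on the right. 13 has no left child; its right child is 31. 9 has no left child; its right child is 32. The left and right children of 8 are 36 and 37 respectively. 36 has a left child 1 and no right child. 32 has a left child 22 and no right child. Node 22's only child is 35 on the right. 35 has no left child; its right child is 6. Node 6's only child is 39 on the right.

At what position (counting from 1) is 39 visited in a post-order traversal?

Post-order visits the left subtree, then the right subtree, then the node.
At 38: go left to 29.
  At 29: no left child.
  At 29: go right to 8.
    At 8: go left to 36.
      At 36: go left to 1.
        1 is a leaf — visit 1.
      At 36: no right child.
      Visit 36.
    At 8: go right to 37.
      37 is a leaf — visit 37.
    Visit 8.
  Visit 29.
At 38: go right to 4.
  At 4: go left to 9.
    At 9: no left child.
    At 9: go right to 32.
      At 32: go left to 22.
        At 22: no left child.
        At 22: go right to 35.
          At 35: no left child.
          At 35: go right to 6.
            At 6: no left child.
            At 6: go right to 39.
              39 is a leaf — visit 39.
            Visit 6.
          Visit 35.
        Visit 22.
      At 32: no right child.
      Visit 32.
    Visit 9.
  At 4: go right to 13.
    At 13: no left child.
    At 13: go right to 31.
      31 is a leaf — visit 31.
    Visit 13.
  Visit 4.
Visit 38.
Full post-order sequence: 1, 36, 37, 8, 29, 39, 6, 35, 22, 32, 9, 31, 13, 4, 38.

6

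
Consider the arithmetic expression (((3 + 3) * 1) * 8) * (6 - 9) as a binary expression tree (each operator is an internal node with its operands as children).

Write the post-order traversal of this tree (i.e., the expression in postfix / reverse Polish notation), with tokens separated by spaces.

3 3 + 1 * 8 * 6 9 - *

Post-order on an expression tree gives postfix notation: for each operator, emit left operand, right operand, then the operator.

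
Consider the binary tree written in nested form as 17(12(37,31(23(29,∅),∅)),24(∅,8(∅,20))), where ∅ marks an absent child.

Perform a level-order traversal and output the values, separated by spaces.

Level-order visits nodes level by level from the root, left to right within each level.
Level 0: 17
Level 1: 12, 24
Level 2: 37, 31, 8
Level 3: 23, 20
Level 4: 29

17 12 24 37 31 8 23 20 29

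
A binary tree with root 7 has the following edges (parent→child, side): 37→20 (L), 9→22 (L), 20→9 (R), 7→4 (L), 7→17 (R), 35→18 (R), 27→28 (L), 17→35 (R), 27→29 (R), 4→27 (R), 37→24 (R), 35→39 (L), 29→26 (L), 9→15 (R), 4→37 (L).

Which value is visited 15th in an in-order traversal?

In-order visits the left subtree, then the node, then the right subtree.
At 7: go left to 4.
  At 4: go left to 37.
    At 37: go left to 20.
      At 20: no left child.
      Visit 20.
      At 20: go right to 9.
        At 9: go left to 22.
          22 is a leaf — visit 22.
        Visit 9.
        At 9: go right to 15.
          15 is a leaf — visit 15.
    Visit 37.
    At 37: go right to 24.
      24 is a leaf — visit 24.
  Visit 4.
  At 4: go right to 27.
    At 27: go left to 28.
      28 is a leaf — visit 28.
    Visit 27.
    At 27: go right to 29.
      At 29: go left to 26.
        26 is a leaf — visit 26.
      Visit 29.
      At 29: no right child.
Visit 7.
At 7: go right to 17.
  At 17: no left child.
  Visit 17.
  At 17: go right to 35.
    At 35: go left to 39.
      39 is a leaf — visit 39.
    Visit 35.
    At 35: go right to 18.
      18 is a leaf — visit 18.
Full in-order sequence: 20, 22, 9, 15, 37, 24, 4, 28, 27, 26, 29, 7, 17, 39, 35, 18.

35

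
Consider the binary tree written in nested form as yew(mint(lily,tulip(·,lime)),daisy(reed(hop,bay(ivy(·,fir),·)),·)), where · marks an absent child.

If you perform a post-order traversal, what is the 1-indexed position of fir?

6

Post-order visits the left subtree, then the right subtree, then the node.
At yew: go left to mint.
  At mint: go left to lily.
    lily is a leaf — visit lily.
  At mint: go right to tulip.
    At tulip: no left child.
    At tulip: go right to lime.
      lime is a leaf — visit lime.
    Visit tulip.
  Visit mint.
At yew: go right to daisy.
  At daisy: go left to reed.
    At reed: go left to hop.
      hop is a leaf — visit hop.
    At reed: go right to bay.
      At bay: go left to ivy.
        At ivy: no left child.
        At ivy: go right to fir.
          fir is a leaf — visit fir.
        Visit ivy.
      At bay: no right child.
      Visit bay.
    Visit reed.
  At daisy: no right child.
  Visit daisy.
Visit yew.
Full post-order sequence: lily, lime, tulip, mint, hop, fir, ivy, bay, reed, daisy, yew.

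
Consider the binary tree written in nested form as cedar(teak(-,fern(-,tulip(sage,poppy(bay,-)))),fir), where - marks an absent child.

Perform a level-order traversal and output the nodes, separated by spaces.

Level-order visits nodes level by level from the root, left to right within each level.
Level 0: cedar
Level 1: teak, fir
Level 2: fern
Level 3: tulip
Level 4: sage, poppy
Level 5: bay

cedar teak fir fern tulip sage poppy bay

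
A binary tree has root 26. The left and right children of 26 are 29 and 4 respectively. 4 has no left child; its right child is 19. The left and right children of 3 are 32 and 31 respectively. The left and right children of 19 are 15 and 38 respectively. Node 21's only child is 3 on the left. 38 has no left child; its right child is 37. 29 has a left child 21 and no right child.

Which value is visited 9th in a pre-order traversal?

15

Pre-order visits the node, then its left subtree, then its right subtree.
Visit 26.
At 26: go left to 29.
  Visit 29.
  At 29: go left to 21.
    Visit 21.
    At 21: go left to 3.
      Visit 3.
      At 3: go left to 32.
        32 is a leaf — visit 32.
      At 3: go right to 31.
        31 is a leaf — visit 31.
    At 21: no right child.
  At 29: no right child.
At 26: go right to 4.
  Visit 4.
  At 4: no left child.
  At 4: go right to 19.
    Visit 19.
    At 19: go left to 15.
      15 is a leaf — visit 15.
    At 19: go right to 38.
      Visit 38.
      At 38: no left child.
      At 38: go right to 37.
        37 is a leaf — visit 37.
Full pre-order sequence: 26, 29, 21, 3, 32, 31, 4, 19, 15, 38, 37.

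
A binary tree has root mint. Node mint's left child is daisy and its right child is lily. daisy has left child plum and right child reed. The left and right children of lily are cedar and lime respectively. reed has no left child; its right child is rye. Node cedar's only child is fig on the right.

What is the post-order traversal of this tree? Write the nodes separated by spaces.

Post-order visits the left subtree, then the right subtree, then the node.
At mint: go left to daisy.
  At daisy: go left to plum.
    plum is a leaf — visit plum.
  At daisy: go right to reed.
    At reed: no left child.
    At reed: go right to rye.
      rye is a leaf — visit rye.
    Visit reed.
  Visit daisy.
At mint: go right to lily.
  At lily: go left to cedar.
    At cedar: no left child.
    At cedar: go right to fig.
      fig is a leaf — visit fig.
    Visit cedar.
  At lily: go right to lime.
    lime is a leaf — visit lime.
  Visit lily.
Visit mint.

plum rye reed daisy fig cedar lime lily mint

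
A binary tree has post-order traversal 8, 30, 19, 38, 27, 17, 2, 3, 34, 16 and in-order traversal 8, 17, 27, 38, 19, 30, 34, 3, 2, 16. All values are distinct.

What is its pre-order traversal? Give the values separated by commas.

The last element of post-order is the root; it splits in-order into left and right subtrees.
Root 16: left subtree has 9 nodes {8, 17, 27, 38, 19, 30, 34, 3, 2}, right has 0 { }.
  Root 34: left subtree has 6 nodes {8, 17, 27, 38, 19, 30}, right has 2 {3, 2}.
    Root 17: left subtree has 1 node {8}, right has 4 {27, 38, 19, 30}.
      Root 27: left subtree has 0 nodes { }, right has 3 {38, 19, 30}.
        Root 38: left subtree has 0 nodes { }, right has 2 {19, 30}.
          Root 19: left subtree has 0 nodes { }, right has 1 {30}.
    Root 3: left subtree has 0 nodes { }, right has 1 {2}.

16, 34, 17, 8, 27, 38, 19, 30, 3, 2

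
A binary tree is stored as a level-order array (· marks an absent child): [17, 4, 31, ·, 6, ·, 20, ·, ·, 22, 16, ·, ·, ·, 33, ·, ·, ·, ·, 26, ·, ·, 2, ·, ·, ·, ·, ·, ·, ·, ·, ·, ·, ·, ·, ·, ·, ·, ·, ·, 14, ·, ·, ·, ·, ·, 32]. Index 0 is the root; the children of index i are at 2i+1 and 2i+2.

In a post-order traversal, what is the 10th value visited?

20

Post-order visits the left subtree, then the right subtree, then the node.
At 17: go left to 4.
  At 4: no left child.
  At 4: go right to 6.
    At 6: go left to 22.
      At 22: go left to 26.
        At 26: no left child.
        At 26: go right to 14.
          14 is a leaf — visit 14.
        Visit 26.
      At 22: no right child.
      Visit 22.
    At 6: go right to 16.
      At 16: no left child.
      At 16: go right to 2.
        At 2: no left child.
        At 2: go right to 32.
          32 is a leaf — visit 32.
        Visit 2.
      Visit 16.
    Visit 6.
  Visit 4.
At 17: go right to 31.
  At 31: no left child.
  At 31: go right to 20.
    At 20: no left child.
    At 20: go right to 33.
      33 is a leaf — visit 33.
    Visit 20.
  Visit 31.
Visit 17.
Full post-order sequence: 14, 26, 22, 32, 2, 16, 6, 4, 33, 20, 31, 17.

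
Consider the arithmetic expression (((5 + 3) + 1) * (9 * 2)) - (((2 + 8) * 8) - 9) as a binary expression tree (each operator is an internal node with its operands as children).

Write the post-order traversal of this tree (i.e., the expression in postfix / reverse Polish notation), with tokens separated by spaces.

5 3 + 1 + 9 2 * * 2 8 + 8 * 9 - -

Post-order on an expression tree gives postfix notation: for each operator, emit left operand, right operand, then the operator.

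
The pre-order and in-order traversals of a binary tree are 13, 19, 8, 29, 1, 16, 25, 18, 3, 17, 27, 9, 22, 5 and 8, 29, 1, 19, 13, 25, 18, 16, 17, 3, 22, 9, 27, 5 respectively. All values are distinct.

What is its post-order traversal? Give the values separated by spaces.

1 29 8 19 18 25 17 22 9 5 27 3 16 13

The first element of pre-order is the root; it splits in-order into left and right subtrees.
Root 13: left subtree has 4 nodes {8, 29, 1, 19}, right has 9 {25, 18, 16, 17, 3, 22, 9, 27, 5}.
  Root 19: left subtree has 3 nodes {8, 29, 1}, right has 0 { }.
    Root 8: left subtree has 0 nodes { }, right has 2 {29, 1}.
      Root 29: left subtree has 0 nodes { }, right has 1 {1}.
  Root 16: left subtree has 2 nodes {25, 18}, right has 6 {17, 3, 22, 9, 27, 5}.
    Root 25: left subtree has 0 nodes { }, right has 1 {18}.
    Root 3: left subtree has 1 node {17}, right has 4 {22, 9, 27, 5}.
      Root 27: left subtree has 2 nodes {22, 9}, right has 1 {5}.
        Root 9: left subtree has 1 node {22}, right has 0 { }.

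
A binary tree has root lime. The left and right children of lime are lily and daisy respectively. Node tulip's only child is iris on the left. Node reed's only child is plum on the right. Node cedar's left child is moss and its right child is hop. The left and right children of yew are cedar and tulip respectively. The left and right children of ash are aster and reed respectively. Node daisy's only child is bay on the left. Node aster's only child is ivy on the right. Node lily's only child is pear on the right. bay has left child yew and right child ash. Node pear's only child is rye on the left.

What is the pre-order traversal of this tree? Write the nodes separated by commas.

lime, lily, pear, rye, daisy, bay, yew, cedar, moss, hop, tulip, iris, ash, aster, ivy, reed, plum

Pre-order visits the node, then its left subtree, then its right subtree.
Visit lime.
At lime: go left to lily.
  Visit lily.
  At lily: no left child.
  At lily: go right to pear.
    Visit pear.
    At pear: go left to rye.
      rye is a leaf — visit rye.
    At pear: no right child.
At lime: go right to daisy.
  Visit daisy.
  At daisy: go left to bay.
    Visit bay.
    At bay: go left to yew.
      Visit yew.
      At yew: go left to cedar.
        Visit cedar.
        At cedar: go left to moss.
          moss is a leaf — visit moss.
        At cedar: go right to hop.
          hop is a leaf — visit hop.
      At yew: go right to tulip.
        Visit tulip.
        At tulip: go left to iris.
          iris is a leaf — visit iris.
        At tulip: no right child.
    At bay: go right to ash.
      Visit ash.
      At ash: go left to aster.
        Visit aster.
        At aster: no left child.
        At aster: go right to ivy.
          ivy is a leaf — visit ivy.
      At ash: go right to reed.
        Visit reed.
        At reed: no left child.
        At reed: go right to plum.
          plum is a leaf — visit plum.
  At daisy: no right child.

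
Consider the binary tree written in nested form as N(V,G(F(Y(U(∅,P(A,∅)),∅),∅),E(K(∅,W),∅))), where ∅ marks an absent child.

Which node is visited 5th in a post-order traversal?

Y

Post-order visits the left subtree, then the right subtree, then the node.
At N: go left to V.
  V is a leaf — visit V.
At N: go right to G.
  At G: go left to F.
    At F: go left to Y.
      At Y: go left to U.
        At U: no left child.
        At U: go right to P.
          At P: go left to A.
            A is a leaf — visit A.
          At P: no right child.
          Visit P.
        Visit U.
      At Y: no right child.
      Visit Y.
    At F: no right child.
    Visit F.
  At G: go right to E.
    At E: go left to K.
      At K: no left child.
      At K: go right to W.
        W is a leaf — visit W.
      Visit K.
    At E: no right child.
    Visit E.
  Visit G.
Visit N.
Full post-order sequence: V, A, P, U, Y, F, W, K, E, G, N.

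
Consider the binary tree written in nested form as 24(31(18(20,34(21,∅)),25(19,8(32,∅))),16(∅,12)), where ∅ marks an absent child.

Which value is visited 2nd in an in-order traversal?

18

In-order visits the left subtree, then the node, then the right subtree.
At 24: go left to 31.
  At 31: go left to 18.
    At 18: go left to 20.
      20 is a leaf — visit 20.
    Visit 18.
    At 18: go right to 34.
      At 34: go left to 21.
        21 is a leaf — visit 21.
      Visit 34.
      At 34: no right child.
  Visit 31.
  At 31: go right to 25.
    At 25: go left to 19.
      19 is a leaf — visit 19.
    Visit 25.
    At 25: go right to 8.
      At 8: go left to 32.
        32 is a leaf — visit 32.
      Visit 8.
      At 8: no right child.
Visit 24.
At 24: go right to 16.
  At 16: no left child.
  Visit 16.
  At 16: go right to 12.
    12 is a leaf — visit 12.
Full in-order sequence: 20, 18, 21, 34, 31, 19, 25, 32, 8, 24, 16, 12.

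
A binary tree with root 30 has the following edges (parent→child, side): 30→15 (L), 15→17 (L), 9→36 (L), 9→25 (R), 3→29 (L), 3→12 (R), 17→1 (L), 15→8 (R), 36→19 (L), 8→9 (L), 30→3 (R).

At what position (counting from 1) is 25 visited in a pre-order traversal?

Pre-order visits the node, then its left subtree, then its right subtree.
Visit 30.
At 30: go left to 15.
  Visit 15.
  At 15: go left to 17.
    Visit 17.
    At 17: go left to 1.
      1 is a leaf — visit 1.
    At 17: no right child.
  At 15: go right to 8.
    Visit 8.
    At 8: go left to 9.
      Visit 9.
      At 9: go left to 36.
        Visit 36.
        At 36: go left to 19.
          19 is a leaf — visit 19.
        At 36: no right child.
      At 9: go right to 25.
        25 is a leaf — visit 25.
    At 8: no right child.
At 30: go right to 3.
  Visit 3.
  At 3: go left to 29.
    29 is a leaf — visit 29.
  At 3: go right to 12.
    12 is a leaf — visit 12.
Full pre-order sequence: 30, 15, 17, 1, 8, 9, 36, 19, 25, 3, 29, 12.

9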